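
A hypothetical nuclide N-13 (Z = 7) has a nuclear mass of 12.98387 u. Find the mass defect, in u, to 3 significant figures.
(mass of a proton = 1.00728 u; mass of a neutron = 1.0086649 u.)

Σm = 7·m_p + 6·m_n = 7.05096 + 6.0519894 = 13.1029494 u
The mass defect is 13.1029494 − 12.98387 = 0.1190794 u.

0.119 u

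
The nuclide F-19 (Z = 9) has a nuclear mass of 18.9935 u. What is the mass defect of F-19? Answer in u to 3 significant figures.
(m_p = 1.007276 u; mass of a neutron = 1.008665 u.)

The nucleus contains 9 protons and 19 − 9 = 10 neutrons.
Total constituent mass: 9 × 1.007276 + 10 × 1.008665 = 19.152134 u
Mass defect Δm = 19.152134 − 18.9935 = 0.158634 u

0.159 u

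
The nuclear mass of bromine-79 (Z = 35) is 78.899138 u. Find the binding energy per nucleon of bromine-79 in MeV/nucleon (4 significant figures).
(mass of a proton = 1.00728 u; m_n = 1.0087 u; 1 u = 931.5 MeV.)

8.707 MeV/nucleon

The nucleus contains 35 protons and 79 − 35 = 44 neutrons.
Mass of separated nucleons = 35(1.00728) + 44(1.0087) = 35.25480 + 44.3828 = 79.63760 u
The mass defect is 79.63760 − 78.899138 = 0.738462 u.
Converting to energy: 0.738462 u × 931.5 MeV/u = 687.877 MeV
Dividing by A = 79 gives 8.707 MeV per nucleon.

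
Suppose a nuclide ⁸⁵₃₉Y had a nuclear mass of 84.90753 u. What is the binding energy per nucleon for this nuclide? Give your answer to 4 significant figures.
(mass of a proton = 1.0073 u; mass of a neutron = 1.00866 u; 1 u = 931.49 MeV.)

8.499 MeV/nucleon

Mass of separated nucleons = 39(1.0073) + 46(1.00866) = 39.2847 + 46.39836 = 85.68306 u
Δm = 85.68306 − 84.90753 = 0.77553 u
Binding energy = Δm·c² = 0.77553 × 931.49 MeV/u = 722.398 MeV
BE/A = 722.398 MeV / 85 = 8.499 MeV/nucleon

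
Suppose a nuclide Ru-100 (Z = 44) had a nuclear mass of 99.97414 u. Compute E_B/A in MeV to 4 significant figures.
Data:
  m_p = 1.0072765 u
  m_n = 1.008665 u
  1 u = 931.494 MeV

With 44 protons and 56 neutrons (A = 100):
Total constituent mass: 44 × 1.0072765 + 56 × 1.008665 = 100.8054060 u
Mass defect Δm = 100.8054060 − 99.97414 = 0.8312660 u
E_B = 0.8312660 × 931.494 = 774.319 MeV
BE/A = 774.319 MeV / 100 = 7.743 MeV/nucleon

7.743 MeV/nucleon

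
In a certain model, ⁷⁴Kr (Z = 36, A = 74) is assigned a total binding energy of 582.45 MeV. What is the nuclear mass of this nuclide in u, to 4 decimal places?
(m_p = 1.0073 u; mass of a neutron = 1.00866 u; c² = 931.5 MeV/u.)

73.9666 u

Mass defect = 582.45 MeV / (931.5 MeV/u) = 0.625282 u
Constituent mass = 36(1.0073) + 38(1.00866) = 74.59188 u
Nuclear mass = 74.59188 − 0.625282 = 73.966598 u ≈ 73.9666 u (to 4 decimal places)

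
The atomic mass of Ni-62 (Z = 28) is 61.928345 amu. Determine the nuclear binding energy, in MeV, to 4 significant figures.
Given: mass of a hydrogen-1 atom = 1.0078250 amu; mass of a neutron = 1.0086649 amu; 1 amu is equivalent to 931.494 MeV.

545.3 MeV

Z = 28, so N = A − Z = 62 − 28 = 34.
Total constituent mass: 28 × 1.0078250 + 34 × 1.0086649 = 62.5137066 amu
The mass defect is 62.5137066 − 61.928345 = 0.5853616 amu.
E_B = 0.5853616 × 931.494 = 545.261 MeV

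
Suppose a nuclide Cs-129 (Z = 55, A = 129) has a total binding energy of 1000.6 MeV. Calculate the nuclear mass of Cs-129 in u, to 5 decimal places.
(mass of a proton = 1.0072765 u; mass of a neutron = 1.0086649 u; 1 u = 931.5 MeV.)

128.96723 u

Mass defect = 1000.6 MeV / (931.5 MeV/u) = 1.0741814 u
Constituent mass = 55(1.0072765) + 74(1.0086649) = 130.0414101 u
Nuclear mass = 130.0414101 − 1.0741814 = 128.9672287 u ≈ 128.96723 u (to 5 decimal places)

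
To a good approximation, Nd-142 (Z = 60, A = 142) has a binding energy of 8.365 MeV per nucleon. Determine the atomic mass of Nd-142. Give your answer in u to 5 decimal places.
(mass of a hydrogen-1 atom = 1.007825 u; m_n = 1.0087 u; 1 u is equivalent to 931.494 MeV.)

141.90771 u

Total binding energy = 142 × 8.365 = 1187.830 MeV
Mass defect = 1187.830 MeV / (931.494 MeV/u) = 1.2751880 u
Constituent mass = 60(1.007825) + 82(1.0087) = 143.182900 u
Atomic mass = 143.182900 − 1.2751880 = 141.9077120 u ≈ 141.90771 u (to 5 decimal places)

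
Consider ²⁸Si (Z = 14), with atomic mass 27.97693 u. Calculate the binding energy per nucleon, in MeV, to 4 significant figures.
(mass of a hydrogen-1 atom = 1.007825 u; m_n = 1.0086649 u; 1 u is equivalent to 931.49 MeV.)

Mass of separated nucleons = 14(1.007825) + 14(1.0086649) = 14.109550 + 14.1213086 = 28.2308586 u
The mass defect is 28.2308586 − 27.97693 = 0.2539286 u.
E_B = 0.2539286 × 931.49 = 236.532 MeV
Per nucleon: 236.532 / 28 = 8.448 MeV

8.448 MeV/nucleon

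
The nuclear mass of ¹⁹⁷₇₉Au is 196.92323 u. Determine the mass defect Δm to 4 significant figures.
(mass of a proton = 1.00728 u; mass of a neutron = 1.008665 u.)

With 79 protons and 118 neutrons (A = 197):
Mass of separated nucleons = 79(1.00728) + 118(1.008665) = 79.57512 + 119.022470 = 198.597590 u
Mass defect Δm = 198.597590 − 196.92323 = 1.674360 u

1.674 u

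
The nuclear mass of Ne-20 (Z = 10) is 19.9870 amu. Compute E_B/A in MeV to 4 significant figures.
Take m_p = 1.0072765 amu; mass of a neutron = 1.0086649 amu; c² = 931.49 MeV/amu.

8.030 MeV/nucleon

Z = 10, so N = A − Z = 20 − 10 = 10.
Mass of separated nucleons = 10(1.0072765) + 10(1.0086649) = 10.0727650 + 10.0866490 = 20.1594140 amu
Δm = 20.1594140 − 19.9870 = 0.1724140 amu
E_B = 0.1724140 × 931.49 = 160.602 MeV
Per nucleon: 160.602 / 20 = 8.030 MeV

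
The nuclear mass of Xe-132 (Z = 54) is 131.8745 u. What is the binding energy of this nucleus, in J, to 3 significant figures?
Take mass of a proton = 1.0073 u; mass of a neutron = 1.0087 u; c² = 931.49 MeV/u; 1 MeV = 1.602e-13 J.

1.79e-10 J

The nucleus contains 54 protons and 132 − 54 = 78 neutrons.
Σm = 54·m_p + 78·m_n = 54.3942 + 78.6786 = 133.0728 u
The mass defect is 133.0728 − 131.8745 = 1.1983 u.
E_B = 1.1983 × 931.49 = 1116.20 MeV
In joules: 1116.20 MeV × 1.602e-13 J/MeV = 1.7882e-10 J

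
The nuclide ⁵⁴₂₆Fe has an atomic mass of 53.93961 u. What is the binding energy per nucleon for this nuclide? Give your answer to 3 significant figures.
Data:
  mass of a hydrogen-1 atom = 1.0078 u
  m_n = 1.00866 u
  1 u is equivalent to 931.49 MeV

8.72 MeV/nucleon

The nucleus contains 26 protons and 54 − 26 = 28 neutrons.
Total constituent mass: 26 × 1.0078 + 28 × 1.00866 = 54.44528 u
Δm = 54.44528 − 53.93961 = 0.50567 u
Binding energy = Δm·c² = 0.50567 × 931.49 MeV/u = 471.027 MeV
BE/A = 471.027 MeV / 54 = 8.723 MeV/nucleon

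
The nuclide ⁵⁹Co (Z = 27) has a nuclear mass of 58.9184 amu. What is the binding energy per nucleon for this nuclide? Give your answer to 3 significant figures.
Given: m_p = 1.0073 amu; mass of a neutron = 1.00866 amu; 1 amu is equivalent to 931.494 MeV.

The nucleus contains 27 protons and 59 − 27 = 32 neutrons.
Mass of separated nucleons = 27(1.0073) + 32(1.00866) = 27.1971 + 32.27712 = 59.47422 amu
Δm = 59.47422 − 58.9184 = 0.55582 amu
Converting to energy: 0.55582 amu × 931.494 MeV/amu = 517.743 MeV
BE/A = 517.743 MeV / 59 = 8.775 MeV/nucleon

8.78 MeV/nucleon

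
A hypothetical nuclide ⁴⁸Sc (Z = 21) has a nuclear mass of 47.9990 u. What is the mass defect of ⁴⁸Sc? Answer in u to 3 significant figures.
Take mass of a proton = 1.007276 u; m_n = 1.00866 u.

0.388 u

With 21 protons and 27 neutrons (A = 48):
Total constituent mass: 21 × 1.007276 + 27 × 1.00866 = 48.386616 u
The mass defect is 48.386616 − 47.9990 = 0.387616 u.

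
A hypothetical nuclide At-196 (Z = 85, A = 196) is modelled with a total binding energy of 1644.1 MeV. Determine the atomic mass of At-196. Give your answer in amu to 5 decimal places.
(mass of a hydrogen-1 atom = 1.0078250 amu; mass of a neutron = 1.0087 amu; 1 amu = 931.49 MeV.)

Mass defect = 1644.1 MeV / (931.49 MeV/amu) = 1.7650216 amu
Constituent mass = 85(1.0078250) + 111(1.0087) = 197.6308250 amu
Atomic mass = 197.6308250 − 1.7650216 = 195.8658034 amu ≈ 195.86580 amu (to 5 decimal places)

195.86580 amu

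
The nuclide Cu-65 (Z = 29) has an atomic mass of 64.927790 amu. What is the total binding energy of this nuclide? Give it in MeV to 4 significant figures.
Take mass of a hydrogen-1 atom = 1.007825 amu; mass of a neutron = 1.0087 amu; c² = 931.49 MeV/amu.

Total constituent mass: 29 × 1.007825 + 36 × 1.0087 = 65.540125 amu
Mass defect Δm = 65.540125 − 64.927790 = 0.612335 amu
Converting to energy: 0.612335 amu × 931.49 MeV/amu = 570.384 MeV

570.4 MeV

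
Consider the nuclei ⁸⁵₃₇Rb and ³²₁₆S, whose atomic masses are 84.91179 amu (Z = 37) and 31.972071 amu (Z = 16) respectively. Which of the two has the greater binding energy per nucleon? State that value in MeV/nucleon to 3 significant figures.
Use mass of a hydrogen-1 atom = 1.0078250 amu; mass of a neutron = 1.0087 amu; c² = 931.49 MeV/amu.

⁸⁵₃₇Rb: Σm = 37(1.0078250) + 48(1.0087) = 85.7071250 amu; Δm = 0.7953350 amu; E_B = 740.85 MeV; E_B/A = 8.716 MeV
³²₁₆S: Σm = 16(1.0078250) + 16(1.0087) = 32.2644000 amu; Δm = 0.2923290 amu; E_B = 272.30 MeV; E_B/A = 8.509 MeV
⁸⁵₃₇Rb has the higher binding energy per nucleon, so it is the more tightly bound nucleus.

⁸⁵₃₇Rb; 8.72 MeV/nucleon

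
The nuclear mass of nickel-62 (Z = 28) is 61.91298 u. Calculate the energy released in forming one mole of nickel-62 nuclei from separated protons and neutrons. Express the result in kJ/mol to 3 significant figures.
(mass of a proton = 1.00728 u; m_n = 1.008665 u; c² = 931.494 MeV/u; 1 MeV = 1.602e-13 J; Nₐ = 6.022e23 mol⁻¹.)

Total constituent mass: 28 × 1.00728 + 34 × 1.008665 = 62.498450 u
Mass defect Δm = 62.498450 − 61.91298 = 0.585470 u
E_B = 0.585470 × 931.494 = 545.362 MeV
Per nucleus in joules: 545.362 MeV × 1.602e-13 J/MeV = 8.7367e-11 J
Per mole: 8.7367e-11 J × 6.022e23 mol⁻¹ = 5.2612e+13 J/mol

5.26e+10 kJ/mol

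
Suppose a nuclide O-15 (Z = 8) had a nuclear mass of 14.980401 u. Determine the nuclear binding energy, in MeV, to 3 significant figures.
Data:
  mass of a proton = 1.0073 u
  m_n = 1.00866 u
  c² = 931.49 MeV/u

129 MeV

Total constituent mass: 8 × 1.0073 + 7 × 1.00866 = 15.11902 u
Mass defect Δm = 15.11902 − 14.980401 = 0.138619 u
Converting to energy: 0.138619 u × 931.49 MeV/u = 129.122 MeV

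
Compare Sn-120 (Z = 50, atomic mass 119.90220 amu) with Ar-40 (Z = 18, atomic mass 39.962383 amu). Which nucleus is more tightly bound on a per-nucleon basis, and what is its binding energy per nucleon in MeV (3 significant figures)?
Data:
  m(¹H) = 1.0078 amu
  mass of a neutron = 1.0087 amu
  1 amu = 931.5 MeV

Sn-120: Σm = 50(1.0078) + 70(1.0087) = 120.9990 amu; Δm = 1.09680 amu; E_B = 1021.7 MeV; E_B/A = 8.514 MeV
Ar-40: Σm = 18(1.0078) + 22(1.0087) = 40.3318 amu; Δm = 0.369417 amu; E_B = 344.11 MeV; E_B/A = 8.603 MeV
Ar-40 has the higher binding energy per nucleon, so it is the more tightly bound nucleus.

Ar-40; 8.60 MeV/nucleon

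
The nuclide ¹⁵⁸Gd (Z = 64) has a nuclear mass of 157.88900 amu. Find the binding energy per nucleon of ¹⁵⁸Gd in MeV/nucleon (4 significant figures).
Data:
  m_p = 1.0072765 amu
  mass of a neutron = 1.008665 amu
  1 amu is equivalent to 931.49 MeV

Z = 64, so N = A − Z = 158 − 64 = 94.
Σm = 64·m_p + 94·m_n = 64.4656960 + 94.814510 = 159.2802060 amu
The mass defect is 159.2802060 − 157.88900 = 1.3912060 amu.
Converting to energy: 1.3912060 amu × 931.49 MeV/amu = 1295.89 MeV
Dividing by A = 158 gives 8.202 MeV per nucleon.

8.202 MeV/nucleon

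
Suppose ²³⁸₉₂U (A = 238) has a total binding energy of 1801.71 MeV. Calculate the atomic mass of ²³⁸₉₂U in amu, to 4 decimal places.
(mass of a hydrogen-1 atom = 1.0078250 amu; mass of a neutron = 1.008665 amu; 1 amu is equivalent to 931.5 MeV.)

Mass defect = 1801.71 MeV / (931.5 MeV/amu) = 1.934203 amu
Constituent mass = 92(1.0078250) + 146(1.008665) = 239.9849900 amu
Atomic mass = 239.9849900 − 1.934203 = 238.0507870 amu ≈ 238.0508 amu (to 4 decimal places)

238.0508 amu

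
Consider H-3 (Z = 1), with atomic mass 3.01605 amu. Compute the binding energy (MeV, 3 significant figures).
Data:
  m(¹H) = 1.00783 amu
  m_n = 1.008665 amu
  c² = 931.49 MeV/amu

Z = 1, so N = A − Z = 3 − 1 = 2.
Σm = 1·m(¹H) + 2·m_n = 1.00783 + 2.017330 = 3.025160 amu
Mass defect Δm = 3.025160 − 3.01605 = 0.009110 amu
Binding energy = Δm·c² = 0.009110 × 931.49 MeV/amu = 8.48587 MeV

8.49 MeV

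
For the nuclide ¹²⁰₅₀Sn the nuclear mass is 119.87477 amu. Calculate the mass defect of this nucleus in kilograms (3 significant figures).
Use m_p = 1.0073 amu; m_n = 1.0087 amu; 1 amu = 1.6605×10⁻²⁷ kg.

1.83e-27 kg

Total constituent mass: 50 × 1.0073 + 70 × 1.0087 = 120.9740 amu
Δm = 120.9740 − 119.87477 = 1.09923 amu
In SI units: 1.09923 amu × 1.6605×10⁻²⁷ kg/amu = 1.8253e-27 kg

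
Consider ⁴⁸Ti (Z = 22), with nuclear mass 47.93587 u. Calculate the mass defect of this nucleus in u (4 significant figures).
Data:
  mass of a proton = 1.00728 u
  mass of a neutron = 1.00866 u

0.4495 u

Σm = 22·m_p + 26·m_n = 22.16016 + 26.22516 = 48.38532 u
Mass defect Δm = 48.38532 − 47.93587 = 0.44945 u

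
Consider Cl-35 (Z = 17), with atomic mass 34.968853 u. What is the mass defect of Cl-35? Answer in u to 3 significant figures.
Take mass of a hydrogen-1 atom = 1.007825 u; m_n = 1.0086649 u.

Z = 17, so N = A − Z = 35 − 17 = 18.
Mass of separated nucleons = 17(1.007825) + 18(1.0086649) = 17.133025 + 18.1559682 = 35.2889932 u
The mass defect is 35.2889932 − 34.968853 = 0.3201402 u.

0.320 u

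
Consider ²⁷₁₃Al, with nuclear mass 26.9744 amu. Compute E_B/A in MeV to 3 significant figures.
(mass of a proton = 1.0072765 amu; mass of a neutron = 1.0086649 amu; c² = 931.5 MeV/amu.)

8.33 MeV/nucleon

The nucleus contains 13 protons and 27 − 13 = 14 neutrons.
Σm = 13·m_p + 14·m_n = 13.0945945 + 14.1213086 = 27.2159031 amu
The mass defect is 27.2159031 − 26.9744 = 0.2415031 amu.
E_B = 0.2415031 × 931.5 = 224.960 MeV
Dividing by A = 27 gives 8.332 MeV per nucleon.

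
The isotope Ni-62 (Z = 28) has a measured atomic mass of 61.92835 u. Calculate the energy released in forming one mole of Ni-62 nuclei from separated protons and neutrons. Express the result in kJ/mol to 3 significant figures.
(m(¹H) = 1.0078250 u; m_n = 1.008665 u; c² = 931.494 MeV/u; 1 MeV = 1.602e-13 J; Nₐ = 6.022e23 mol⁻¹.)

5.26e+10 kJ/mol

Total constituent mass: 28 × 1.0078250 + 34 × 1.008665 = 62.5137100 u
Mass defect Δm = 62.5137100 − 61.92835 = 0.5853600 u
Binding energy = Δm·c² = 0.5853600 × 931.494 MeV/u = 545.259 MeV
Per nucleus in joules: 545.259 MeV × 1.602e-13 J/MeV = 8.7350e-11 J
Per mole: 8.7350e-11 J × 6.022e23 mol⁻¹ = 5.2602e+13 J/mol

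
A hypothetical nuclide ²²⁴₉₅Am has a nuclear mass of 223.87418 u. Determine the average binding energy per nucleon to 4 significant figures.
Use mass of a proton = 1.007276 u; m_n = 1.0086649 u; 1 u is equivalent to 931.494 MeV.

Mass of separated nucleons = 95(1.007276) + 129(1.0086649) = 95.691220 + 130.1177721 = 225.8089921 u
The mass defect is 225.8089921 − 223.87418 = 1.9348121 u.
E_B = 1.9348121 × 931.494 = 1802.27 MeV
BE/A = 1802.27 MeV / 224 = 8.046 MeV/nucleon

8.046 MeV/nucleon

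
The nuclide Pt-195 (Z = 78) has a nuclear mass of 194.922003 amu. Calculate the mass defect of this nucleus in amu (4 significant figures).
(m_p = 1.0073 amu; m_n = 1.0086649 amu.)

With 78 protons and 117 neutrons (A = 195):
Σm = 78·m_p + 117·m_n = 78.5694 + 118.0137933 = 196.5831933 amu
Δm = 196.5831933 − 194.922003 = 1.6611903 amu

1.661 amu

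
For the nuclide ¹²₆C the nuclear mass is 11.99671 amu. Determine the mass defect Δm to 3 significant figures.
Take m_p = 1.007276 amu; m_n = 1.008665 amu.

0.0989 amu

Σm = 6·m_p + 6·m_n = 6.043656 + 6.051990 = 12.095646 amu
Δm = 12.095646 − 11.99671 = 0.098936 amu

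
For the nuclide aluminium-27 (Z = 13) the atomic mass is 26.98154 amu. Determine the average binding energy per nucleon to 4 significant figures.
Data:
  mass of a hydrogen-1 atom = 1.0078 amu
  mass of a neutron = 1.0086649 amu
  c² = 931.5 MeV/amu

With 13 protons and 14 neutrons (A = 27):
Mass of separated nucleons = 13(1.0078) + 14(1.0086649) = 13.1014 + 14.1213086 = 27.2227086 amu
The mass defect is 27.2227086 − 26.98154 = 0.2411686 amu.
Converting to energy: 0.2411686 amu × 931.5 MeV/amu = 224.649 MeV
Per nucleon: 224.649 / 27 = 8.320 MeV

8.320 MeV/nucleon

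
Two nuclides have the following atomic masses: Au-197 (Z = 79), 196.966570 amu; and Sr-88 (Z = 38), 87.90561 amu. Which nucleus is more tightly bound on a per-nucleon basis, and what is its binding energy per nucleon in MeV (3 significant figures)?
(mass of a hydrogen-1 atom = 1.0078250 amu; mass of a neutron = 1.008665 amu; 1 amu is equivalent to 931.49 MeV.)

Sr-88; 8.73 MeV/nucleon

Au-197: Σm = 79(1.0078250) + 118(1.008665) = 198.6406450 amu; Δm = 1.6740750 amu; E_B = 1559.4 MeV; E_B/A = 7.916 MeV
Sr-88: Σm = 38(1.0078250) + 50(1.008665) = 88.7306000 amu; Δm = 0.8249900 amu; E_B = 768.47 MeV; E_B/A = 8.733 MeV
Sr-88 has the higher binding energy per nucleon, so it is the more tightly bound nucleus.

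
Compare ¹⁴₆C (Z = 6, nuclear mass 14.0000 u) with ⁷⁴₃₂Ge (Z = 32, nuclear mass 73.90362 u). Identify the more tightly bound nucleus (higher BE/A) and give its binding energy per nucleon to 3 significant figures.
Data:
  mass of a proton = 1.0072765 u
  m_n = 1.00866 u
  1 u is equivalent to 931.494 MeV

¹⁴₆C: Σm = 6(1.0072765) + 8(1.00866) = 14.1129390 u; Δm = 0.1129390 u; E_B = 105.20 MeV; E_B/A = 7.514 MeV
⁷⁴₃₂Ge: Σm = 32(1.0072765) + 42(1.00866) = 74.5965680 u; Δm = 0.6929480 u; E_B = 645.48 MeV; E_B/A = 8.723 MeV
⁷⁴₃₂Ge has the higher binding energy per nucleon, so it is the more tightly bound nucleus.

⁷⁴₃₂Ge; 8.72 MeV/nucleon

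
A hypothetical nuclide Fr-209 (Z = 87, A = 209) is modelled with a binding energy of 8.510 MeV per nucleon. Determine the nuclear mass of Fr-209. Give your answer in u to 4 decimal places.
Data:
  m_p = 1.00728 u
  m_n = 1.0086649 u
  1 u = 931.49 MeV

Total binding energy = 209 × 8.510 = 1778.590 MeV
Mass defect = 1778.590 MeV / (931.49 MeV/u) = 1.909403 u
Constituent mass = 87(1.00728) + 122(1.0086649) = 210.6904778 u
Nuclear mass = 210.6904778 − 1.909403 = 208.7810748 u ≈ 208.7811 u (to 4 decimal places)

208.7811 u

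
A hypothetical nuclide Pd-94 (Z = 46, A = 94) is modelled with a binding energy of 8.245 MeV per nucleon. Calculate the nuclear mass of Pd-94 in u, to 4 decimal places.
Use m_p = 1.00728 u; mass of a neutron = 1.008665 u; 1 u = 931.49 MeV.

Total binding energy = 94 × 8.245 = 775.030 MeV
Mass defect = 775.030 MeV / (931.49 MeV/u) = 0.832033 u
Constituent mass = 46(1.00728) + 48(1.008665) = 94.750800 u
Nuclear mass = 94.750800 − 0.832033 = 93.918767 u ≈ 93.9188 u (to 4 decimal places)

93.9188 u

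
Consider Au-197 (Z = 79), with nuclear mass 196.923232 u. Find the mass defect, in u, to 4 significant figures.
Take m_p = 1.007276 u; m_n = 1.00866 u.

Mass of separated nucleons = 79(1.007276) + 118(1.00866) = 79.574804 + 119.02188 = 198.596684 u
The mass defect is 198.596684 − 196.923232 = 1.673452 u.

1.673 u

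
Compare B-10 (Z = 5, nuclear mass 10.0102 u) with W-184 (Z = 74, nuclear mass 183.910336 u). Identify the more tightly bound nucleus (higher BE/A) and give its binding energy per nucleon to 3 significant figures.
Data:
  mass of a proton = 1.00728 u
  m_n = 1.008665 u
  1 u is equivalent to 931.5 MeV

B-10: Σm = 5(1.00728) + 5(1.008665) = 10.079725 u; Δm = 0.069525 u; E_B = 64.763 MeV; E_B/A = 6.476 MeV
W-184: Σm = 74(1.00728) + 110(1.008665) = 185.491870 u; Δm = 1.581534 u; E_B = 1473.2 MeV; E_B/A = 8.007 MeV
W-184 has the higher binding energy per nucleon, so it is the more tightly bound nucleus.

W-184; 8.01 MeV/nucleon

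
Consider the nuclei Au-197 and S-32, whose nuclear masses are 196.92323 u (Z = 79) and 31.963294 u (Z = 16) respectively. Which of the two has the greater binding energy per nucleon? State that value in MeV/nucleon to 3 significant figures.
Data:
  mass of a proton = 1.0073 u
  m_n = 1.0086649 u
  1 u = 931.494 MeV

Au-197: Σm = 79(1.0073) + 118(1.0086649) = 198.5991582 u; Δm = 1.6759282 u; E_B = 1561.1 MeV; E_B/A = 7.924 MeV
S-32: Σm = 16(1.0073) + 16(1.0086649) = 32.2554384 u; Δm = 0.2921444 u; E_B = 272.13 MeV; E_B/A = 8.504 MeV
S-32 has the higher binding energy per nucleon, so it is the more tightly bound nucleus.

S-32; 8.50 MeV/nucleon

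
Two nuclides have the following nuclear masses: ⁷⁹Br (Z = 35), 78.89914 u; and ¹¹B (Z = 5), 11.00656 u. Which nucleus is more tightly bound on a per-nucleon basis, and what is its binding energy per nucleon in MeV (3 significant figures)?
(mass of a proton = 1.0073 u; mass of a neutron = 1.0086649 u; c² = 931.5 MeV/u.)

⁷⁹Br; 8.70 MeV/nucleon

⁷⁹Br: Σm = 35(1.0073) + 44(1.0086649) = 79.6367556 u; Δm = 0.7376156 u; E_B = 687.09 MeV; E_B/A = 8.697 MeV
¹¹B: Σm = 5(1.0073) + 6(1.0086649) = 11.0884894 u; Δm = 0.0819294 u; E_B = 76.317 MeV; E_B/A = 6.938 MeV
⁷⁹Br has the higher binding energy per nucleon, so it is the more tightly bound nucleus.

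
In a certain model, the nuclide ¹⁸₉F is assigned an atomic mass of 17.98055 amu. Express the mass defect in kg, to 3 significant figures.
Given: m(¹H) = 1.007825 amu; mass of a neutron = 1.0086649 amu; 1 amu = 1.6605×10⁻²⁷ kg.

The nucleus contains 9 protons and 18 − 9 = 9 neutrons.
Σm = 9·m(¹H) + 9·m_n = 9.070425 + 9.0779841 = 18.1484091 amu
The mass defect is 18.1484091 − 17.98055 = 0.1678591 amu.
In SI units: 0.1678591 amu × 1.6605×10⁻²⁷ kg/amu = 2.7873e-28 kg

2.79e-28 kg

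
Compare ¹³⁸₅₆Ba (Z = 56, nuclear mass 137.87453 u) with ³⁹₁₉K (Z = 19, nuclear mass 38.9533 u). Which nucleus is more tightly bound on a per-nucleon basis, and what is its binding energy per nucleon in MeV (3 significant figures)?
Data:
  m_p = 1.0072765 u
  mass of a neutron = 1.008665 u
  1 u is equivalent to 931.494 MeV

³⁹₁₉K; 8.56 MeV/nucleon

¹³⁸₅₆Ba: Σm = 56(1.0072765) + 82(1.008665) = 139.1180140 u; Δm = 1.2434840 u; E_B = 1158.3 MeV; E_B/A = 8.393 MeV
³⁹₁₉K: Σm = 19(1.0072765) + 20(1.008665) = 39.3115535 u; Δm = 0.3582535 u; E_B = 333.71 MeV; E_B/A = 8.557 MeV
³⁹₁₉K has the higher binding energy per nucleon, so it is the more tightly bound nucleus.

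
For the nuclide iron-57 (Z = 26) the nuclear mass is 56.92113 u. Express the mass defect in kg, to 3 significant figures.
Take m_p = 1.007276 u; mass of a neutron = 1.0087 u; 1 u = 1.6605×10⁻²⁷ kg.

8.93e-28 kg

Total constituent mass: 26 × 1.007276 + 31 × 1.0087 = 57.458876 u
Mass defect Δm = 57.458876 − 56.92113 = 0.537746 u
In SI units: 0.537746 u × 1.6605×10⁻²⁷ kg/u = 8.9293e-28 kg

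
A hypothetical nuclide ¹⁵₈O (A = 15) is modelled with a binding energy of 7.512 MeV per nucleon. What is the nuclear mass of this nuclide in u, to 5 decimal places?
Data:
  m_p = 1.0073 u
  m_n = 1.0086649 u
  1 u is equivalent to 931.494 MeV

14.99809 u

Total binding energy = 15 × 7.512 = 112.680 MeV
Mass defect = 112.680 MeV / (931.494 MeV/u) = 0.1209670 u
Constituent mass = 8(1.0073) + 7(1.0086649) = 15.1190543 u
Nuclear mass = 15.1190543 − 0.1209670 = 14.9980873 u ≈ 14.99809 u (to 5 decimal places)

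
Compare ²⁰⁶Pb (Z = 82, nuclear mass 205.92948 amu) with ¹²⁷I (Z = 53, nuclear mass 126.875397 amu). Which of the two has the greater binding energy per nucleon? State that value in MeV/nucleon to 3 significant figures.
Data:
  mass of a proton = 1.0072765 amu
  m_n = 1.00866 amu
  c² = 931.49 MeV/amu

¹²⁷I; 8.44 MeV/nucleon

²⁰⁶Pb: Σm = 82(1.0072765) + 124(1.00866) = 207.6705130 amu; Δm = 1.7410330 amu; E_B = 1621.8 MeV; E_B/A = 7.873 MeV
¹²⁷I: Σm = 53(1.0072765) + 74(1.00866) = 128.0264945 amu; Δm = 1.1510975 amu; E_B = 1072.2 MeV; E_B/A = 8.443 MeV
¹²⁷I has the higher binding energy per nucleon, so it is the more tightly bound nucleus.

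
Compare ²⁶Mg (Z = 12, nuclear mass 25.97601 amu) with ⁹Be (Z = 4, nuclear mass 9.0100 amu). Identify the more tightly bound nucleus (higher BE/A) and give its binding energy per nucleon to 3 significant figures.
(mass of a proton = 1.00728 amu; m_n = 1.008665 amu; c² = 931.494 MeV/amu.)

²⁶Mg: Σm = 12(1.00728) + 14(1.008665) = 26.208670 amu; Δm = 0.232660 amu; E_B = 216.72 MeV; E_B/A = 8.335 MeV
⁹Be: Σm = 4(1.00728) + 5(1.008665) = 9.072445 amu; Δm = 0.062445 amu; E_B = 58.167 MeV; E_B/A = 6.463 MeV
²⁶Mg has the higher binding energy per nucleon, so it is the more tightly bound nucleus.

²⁶Mg; 8.34 MeV/nucleon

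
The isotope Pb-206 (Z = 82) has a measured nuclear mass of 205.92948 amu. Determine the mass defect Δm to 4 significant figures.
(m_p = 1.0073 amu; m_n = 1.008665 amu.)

1.744 amu

Σm = 82·m_p + 124·m_n = 82.5986 + 125.074460 = 207.673060 amu
Mass defect Δm = 207.673060 − 205.92948 = 1.743580 amu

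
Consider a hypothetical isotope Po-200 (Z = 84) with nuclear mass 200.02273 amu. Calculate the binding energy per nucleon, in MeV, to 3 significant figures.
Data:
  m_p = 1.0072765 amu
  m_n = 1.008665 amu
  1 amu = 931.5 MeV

7.42 MeV/nucleon

Total constituent mass: 84 × 1.0072765 + 116 × 1.008665 = 201.6163660 amu
The mass defect is 201.6163660 − 200.02273 = 1.5936360 amu.
E_B = 1.5936360 × 931.5 = 1484.47 MeV
BE/A = 1484.47 MeV / 200 = 7.422 MeV/nucleon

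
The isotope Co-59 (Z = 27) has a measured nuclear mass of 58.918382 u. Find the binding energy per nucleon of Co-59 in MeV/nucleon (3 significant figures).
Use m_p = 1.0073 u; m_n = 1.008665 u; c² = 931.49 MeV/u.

8.78 MeV/nucleon

Total constituent mass: 27 × 1.0073 + 32 × 1.008665 = 59.474380 u
Δm = 59.474380 − 58.918382 = 0.555998 u
E_B = 0.555998 × 931.49 = 517.907 MeV
Dividing by A = 59 gives 8.778 MeV per nucleon.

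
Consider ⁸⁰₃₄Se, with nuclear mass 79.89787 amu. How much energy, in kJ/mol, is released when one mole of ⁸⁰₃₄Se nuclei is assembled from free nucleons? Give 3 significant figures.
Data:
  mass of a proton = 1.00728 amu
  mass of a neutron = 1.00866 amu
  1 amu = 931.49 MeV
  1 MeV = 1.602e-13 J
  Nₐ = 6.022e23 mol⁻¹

The nucleus contains 34 protons and 80 − 34 = 46 neutrons.
Total constituent mass: 34 × 1.00728 + 46 × 1.00866 = 80.64588 amu
Mass defect Δm = 80.64588 − 79.89787 = 0.74801 amu
Converting to energy: 0.74801 amu × 931.49 MeV/amu = 696.764 MeV
Per nucleus in joules: 696.764 MeV × 1.602e-13 J/MeV = 1.1162e-10 J
Per mole: 1.1162e-10 J × 6.022e23 mol⁻¹ = 6.7218e+13 J/mol

6.72e+10 kJ/mol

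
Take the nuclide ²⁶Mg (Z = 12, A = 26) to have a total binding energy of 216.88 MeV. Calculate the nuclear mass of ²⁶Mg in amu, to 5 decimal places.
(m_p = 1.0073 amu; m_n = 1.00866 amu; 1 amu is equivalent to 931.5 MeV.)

25.97601 amu

Mass defect = 216.88 MeV / (931.5 MeV/amu) = 0.2328288 amu
Constituent mass = 12(1.0073) + 14(1.00866) = 26.20884 amu
Nuclear mass = 26.20884 − 0.2328288 = 25.9760112 amu ≈ 25.97601 amu (to 5 decimal places)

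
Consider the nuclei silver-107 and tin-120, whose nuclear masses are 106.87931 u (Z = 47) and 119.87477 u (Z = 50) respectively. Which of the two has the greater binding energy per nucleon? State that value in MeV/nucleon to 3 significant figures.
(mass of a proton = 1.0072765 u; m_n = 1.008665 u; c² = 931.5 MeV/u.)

silver-107: Σm = 47(1.0072765) + 60(1.008665) = 107.8618955 u; Δm = 0.9825855 u; E_B = 915.28 MeV; E_B/A = 8.554 MeV
tin-120: Σm = 50(1.0072765) + 70(1.008665) = 120.9703750 u; Δm = 1.0956050 u; E_B = 1020.556 MeV; E_B/A = 8.5046 MeV
silver-107 has the higher binding energy per nucleon, so it is the more tightly bound nucleus.

silver-107; 8.55 MeV/nucleon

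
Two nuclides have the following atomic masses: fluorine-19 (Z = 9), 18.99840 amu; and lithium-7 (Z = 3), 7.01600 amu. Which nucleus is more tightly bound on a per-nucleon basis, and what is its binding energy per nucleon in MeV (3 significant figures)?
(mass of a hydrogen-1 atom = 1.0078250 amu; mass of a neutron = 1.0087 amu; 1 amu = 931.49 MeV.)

fluorine-19; 7.80 MeV/nucleon

fluorine-19: Σm = 9(1.0078250) + 10(1.0087) = 19.1574250 amu; Δm = 0.1590250 amu; E_B = 148.13 MeV; E_B/A = 7.796 MeV
lithium-7: Σm = 3(1.0078250) + 4(1.0087) = 7.0582750 amu; Δm = 0.0422750 amu; E_B = 39.379 MeV; E_B/A = 5.626 MeV
fluorine-19 has the higher binding energy per nucleon, so it is the more tightly bound nucleus.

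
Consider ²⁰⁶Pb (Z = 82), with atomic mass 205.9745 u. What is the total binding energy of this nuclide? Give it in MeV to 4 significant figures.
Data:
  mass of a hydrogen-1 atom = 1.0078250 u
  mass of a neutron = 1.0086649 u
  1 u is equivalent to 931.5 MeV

Z = 82, so N = A − Z = 206 − 82 = 124.
Σm = 82·m(¹H) + 124·m_n = 82.6416500 + 125.0744476 = 207.7160976 u
The mass defect is 207.7160976 − 205.9745 = 1.7415976 u.
Converting to energy: 1.7415976 u × 931.5 MeV/u = 1622.30 MeV

1622 MeV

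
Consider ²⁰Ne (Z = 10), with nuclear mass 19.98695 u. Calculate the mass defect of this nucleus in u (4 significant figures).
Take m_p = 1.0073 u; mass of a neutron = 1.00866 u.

Σm = 10·m_p + 10·m_n = 10.0730 + 10.08660 = 20.15960 u
Δm = 20.15960 − 19.98695 = 0.17265 u

0.1727 u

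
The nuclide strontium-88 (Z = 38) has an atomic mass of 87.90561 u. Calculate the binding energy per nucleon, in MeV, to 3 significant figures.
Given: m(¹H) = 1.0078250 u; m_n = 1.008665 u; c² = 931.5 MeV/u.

The nucleus contains 38 protons and 88 − 38 = 50 neutrons.
Mass of separated nucleons = 38(1.0078250) + 50(1.008665) = 38.2973500 + 50.433250 = 88.7306000 u
Mass defect Δm = 88.7306000 − 87.90561 = 0.8249900 u
E_B = 0.8249900 × 931.5 = 768.478 MeV
BE/A = 768.478 MeV / 88 = 8.733 MeV/nucleon

8.73 MeV/nucleon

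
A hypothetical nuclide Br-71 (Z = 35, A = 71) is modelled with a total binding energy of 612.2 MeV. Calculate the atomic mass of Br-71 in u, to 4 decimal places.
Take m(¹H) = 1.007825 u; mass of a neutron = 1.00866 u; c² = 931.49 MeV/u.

70.9284 u

Mass defect = 612.2 MeV / (931.49 MeV/u) = 0.657227 u
Constituent mass = 35(1.007825) + 36(1.00866) = 71.585635 u
Atomic mass = 71.585635 − 0.657227 = 70.928408 u ≈ 70.9284 u (to 4 decimal places)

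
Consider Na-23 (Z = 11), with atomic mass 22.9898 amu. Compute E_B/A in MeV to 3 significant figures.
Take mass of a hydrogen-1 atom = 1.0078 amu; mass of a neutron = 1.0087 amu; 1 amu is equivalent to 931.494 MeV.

Mass of separated nucleons = 11(1.0078) + 12(1.0087) = 11.0858 + 12.1044 = 23.1902 amu
Δm = 23.1902 − 22.9898 = 0.2004 amu
Binding energy = Δm·c² = 0.2004 × 931.494 MeV/amu = 186.671 MeV
Per nucleon: 186.671 / 23 = 8.116 MeV

8.12 MeV/nucleon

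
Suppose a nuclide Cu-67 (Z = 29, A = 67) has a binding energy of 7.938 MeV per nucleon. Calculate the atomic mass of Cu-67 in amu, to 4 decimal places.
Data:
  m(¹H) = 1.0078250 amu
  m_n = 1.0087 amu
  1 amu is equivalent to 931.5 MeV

Total binding energy = 67 × 7.938 = 531.846 MeV
Mass defect = 531.846 MeV / (931.5 MeV/amu) = 0.570957 amu
Constituent mass = 29(1.0078250) + 38(1.0087) = 67.5575250 amu
Atomic mass = 67.5575250 − 0.570957 = 66.9865680 amu ≈ 66.9866 amu (to 4 decimal places)

66.9866 amu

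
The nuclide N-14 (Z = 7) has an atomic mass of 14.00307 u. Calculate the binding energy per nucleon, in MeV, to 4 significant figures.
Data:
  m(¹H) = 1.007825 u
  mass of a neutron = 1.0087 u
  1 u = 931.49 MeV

7.492 MeV/nucleon

With 7 protons and 7 neutrons (A = 14):
Total constituent mass: 7 × 1.007825 + 7 × 1.0087 = 14.115675 u
The mass defect is 14.115675 − 14.00307 = 0.112605 u.
Binding energy = Δm·c² = 0.112605 × 931.49 MeV/u = 104.890 MeV
BE/A = 104.890 MeV / 14 = 7.492 MeV/nucleon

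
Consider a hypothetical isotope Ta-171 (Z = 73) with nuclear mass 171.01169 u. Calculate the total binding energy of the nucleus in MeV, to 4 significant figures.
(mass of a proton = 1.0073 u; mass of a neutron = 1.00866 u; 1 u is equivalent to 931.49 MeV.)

The nucleus contains 73 protons and 171 − 73 = 98 neutrons.
Mass of separated nucleons = 73(1.0073) + 98(1.00866) = 73.5329 + 98.84868 = 172.38158 u
The mass defect is 172.38158 − 171.01169 = 1.36989 u.
Binding energy = Δm·c² = 1.36989 × 931.49 MeV/u = 1276.04 MeV

1276 MeV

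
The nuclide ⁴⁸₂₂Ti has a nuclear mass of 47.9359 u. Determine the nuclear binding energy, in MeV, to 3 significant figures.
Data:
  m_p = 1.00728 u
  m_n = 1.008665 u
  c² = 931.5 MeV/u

The nucleus contains 22 protons and 48 − 22 = 26 neutrons.
Total constituent mass: 22 × 1.00728 + 26 × 1.008665 = 48.385450 u
The mass defect is 48.385450 − 47.9359 = 0.449550 u.
Binding energy = Δm·c² = 0.449550 × 931.5 MeV/u = 418.756 MeV

419 MeV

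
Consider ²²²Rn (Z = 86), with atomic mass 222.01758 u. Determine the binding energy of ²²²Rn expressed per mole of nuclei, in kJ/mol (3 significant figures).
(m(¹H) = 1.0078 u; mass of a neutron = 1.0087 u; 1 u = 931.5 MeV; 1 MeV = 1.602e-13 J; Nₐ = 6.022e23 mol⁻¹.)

Total constituent mass: 86 × 1.0078 + 136 × 1.0087 = 223.8540 u
The mass defect is 223.8540 − 222.01758 = 1.83642 u.
E_B = 1.83642 × 931.5 = 1710.63 MeV
Per nucleus in joules: 1710.63 MeV × 1.602e-13 J/MeV = 2.7404e-10 J
Per mole: 2.7404e-10 J × 6.022e23 mol⁻¹ = 1.6503e+14 J/mol

1.65e+11 kJ/mol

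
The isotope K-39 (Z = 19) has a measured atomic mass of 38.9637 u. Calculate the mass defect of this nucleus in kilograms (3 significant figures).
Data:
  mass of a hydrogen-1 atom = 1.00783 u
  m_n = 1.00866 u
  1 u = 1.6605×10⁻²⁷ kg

Σm = 19·m(¹H) + 20·m_n = 19.14877 + 20.17320 = 39.32197 u
The mass defect is 39.32197 − 38.9637 = 0.35827 u.
In SI units: 0.35827 u × 1.6605×10⁻²⁷ kg/u = 5.9491e-28 kg

5.95e-28 kg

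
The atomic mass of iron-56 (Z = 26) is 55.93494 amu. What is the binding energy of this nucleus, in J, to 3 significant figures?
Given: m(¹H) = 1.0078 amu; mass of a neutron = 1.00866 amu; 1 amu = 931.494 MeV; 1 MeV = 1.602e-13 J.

7.87e-11 J

Σm = 26·m(¹H) + 30·m_n = 26.2028 + 30.25980 = 56.46260 amu
Δm = 56.46260 − 55.93494 = 0.52766 amu
Binding energy = Δm·c² = 0.52766 × 931.494 MeV/amu = 491.512 MeV
In joules: 491.512 MeV × 1.602e-13 J/MeV = 7.8740e-11 J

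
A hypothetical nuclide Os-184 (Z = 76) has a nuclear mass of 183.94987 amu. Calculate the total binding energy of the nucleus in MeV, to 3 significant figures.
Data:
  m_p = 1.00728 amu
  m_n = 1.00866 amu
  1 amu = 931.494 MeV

1430 MeV

With 76 protons and 108 neutrons (A = 184):
Mass of separated nucleons = 76(1.00728) + 108(1.00866) = 76.55328 + 108.93528 = 185.48856 amu
Mass defect Δm = 185.48856 − 183.94987 = 1.53869 amu
E_B = 1.53869 × 931.494 = 1433.28 MeV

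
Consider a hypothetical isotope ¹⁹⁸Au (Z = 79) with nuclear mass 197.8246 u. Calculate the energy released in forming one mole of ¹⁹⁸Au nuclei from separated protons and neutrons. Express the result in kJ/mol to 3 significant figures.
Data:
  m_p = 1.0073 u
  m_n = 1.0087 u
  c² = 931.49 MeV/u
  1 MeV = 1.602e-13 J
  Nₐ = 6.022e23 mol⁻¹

1.61e+11 kJ/mol

Z = 79, so N = A − Z = 198 − 79 = 119.
Mass of separated nucleons = 79(1.0073) + 119(1.0087) = 79.5767 + 120.0353 = 199.6120 u
Δm = 199.6120 − 197.8246 = 1.7874 u
Converting to energy: 1.7874 u × 931.49 MeV/u = 1664.95 MeV
Per nucleus in joules: 1664.95 MeV × 1.602e-13 J/MeV = 2.6672e-10 J
Per mole: 2.6672e-10 J × 6.022e23 mol⁻¹ = 1.6062e+14 J/mol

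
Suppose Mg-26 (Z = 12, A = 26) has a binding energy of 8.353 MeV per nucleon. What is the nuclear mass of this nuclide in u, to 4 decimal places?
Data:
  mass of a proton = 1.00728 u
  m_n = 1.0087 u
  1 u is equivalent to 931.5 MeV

25.9760 u

Total binding energy = 26 × 8.353 = 217.178 MeV
Mass defect = 217.178 MeV / (931.5 MeV/u) = 0.233149 u
Constituent mass = 12(1.00728) + 14(1.0087) = 26.20916 u
Nuclear mass = 26.20916 − 0.233149 = 25.976011 u ≈ 25.9760 u (to 4 decimal places)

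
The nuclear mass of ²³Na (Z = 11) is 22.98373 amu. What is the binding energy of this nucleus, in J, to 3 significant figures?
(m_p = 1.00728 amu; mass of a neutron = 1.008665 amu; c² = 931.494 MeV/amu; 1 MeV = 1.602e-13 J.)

2.99e-11 J

Σm = 11·m_p + 12·m_n = 11.08008 + 12.103980 = 23.184060 amu
Mass defect Δm = 23.184060 − 22.98373 = 0.200330 amu
Converting to energy: 0.200330 amu × 931.494 MeV/amu = 186.606 MeV
In joules: 186.606 MeV × 1.602e-13 J/MeV = 2.9894e-11 J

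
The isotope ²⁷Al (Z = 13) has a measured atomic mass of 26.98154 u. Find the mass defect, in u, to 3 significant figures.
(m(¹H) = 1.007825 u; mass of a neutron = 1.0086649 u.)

Σm = 13·m(¹H) + 14·m_n = 13.101725 + 14.1213086 = 27.2230336 u
Mass defect Δm = 27.2230336 − 26.98154 = 0.2414936 u

0.241 u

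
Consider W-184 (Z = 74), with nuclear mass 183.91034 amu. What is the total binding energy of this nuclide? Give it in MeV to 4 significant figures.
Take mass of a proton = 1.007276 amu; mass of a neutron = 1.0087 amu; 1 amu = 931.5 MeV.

The nucleus contains 74 protons and 184 − 74 = 110 neutrons.
Σm = 74·m_p + 110·m_n = 74.538424 + 110.9570 = 185.495424 amu
Mass defect Δm = 185.495424 − 183.91034 = 1.585084 amu
Converting to energy: 1.585084 amu × 931.5 MeV/amu = 1476.51 MeV

1477 MeV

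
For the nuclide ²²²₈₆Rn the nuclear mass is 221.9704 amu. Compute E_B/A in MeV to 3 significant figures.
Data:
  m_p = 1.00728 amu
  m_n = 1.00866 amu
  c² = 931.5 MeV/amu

The nucleus contains 86 protons and 222 − 86 = 136 neutrons.
Mass of separated nucleons = 86(1.00728) + 136(1.00866) = 86.62608 + 137.17776 = 223.80384 amu
Mass defect Δm = 223.80384 − 221.9704 = 1.83344 amu
Binding energy = Δm·c² = 1.83344 × 931.5 MeV/amu = 1707.85 MeV
Dividing by A = 222 gives 7.693 MeV per nucleon.

7.69 MeV/nucleon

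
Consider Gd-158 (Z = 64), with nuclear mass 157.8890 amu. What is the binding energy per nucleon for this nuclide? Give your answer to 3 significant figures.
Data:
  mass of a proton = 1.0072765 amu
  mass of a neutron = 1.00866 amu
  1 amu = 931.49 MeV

With 64 protons and 94 neutrons (A = 158):
Mass of separated nucleons = 64(1.0072765) + 94(1.00866) = 64.4656960 + 94.81404 = 159.2797360 amu
The mass defect is 159.2797360 − 157.8890 = 1.3907360 amu.
Converting to energy: 1.3907360 amu × 931.49 MeV/amu = 1295.46 MeV
Per nucleon: 1295.46 / 158 = 8.199 MeV

8.20 MeV/nucleon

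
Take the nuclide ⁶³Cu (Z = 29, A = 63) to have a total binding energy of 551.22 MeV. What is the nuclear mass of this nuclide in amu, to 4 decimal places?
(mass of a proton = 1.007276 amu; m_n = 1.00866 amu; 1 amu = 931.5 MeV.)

62.9137 amu

Mass defect = 551.22 MeV / (931.5 MeV/amu) = 0.591755 amu
Constituent mass = 29(1.007276) + 34(1.00866) = 63.505444 amu
Nuclear mass = 63.505444 − 0.591755 = 62.913689 amu ≈ 62.9137 amu (to 4 decimal places)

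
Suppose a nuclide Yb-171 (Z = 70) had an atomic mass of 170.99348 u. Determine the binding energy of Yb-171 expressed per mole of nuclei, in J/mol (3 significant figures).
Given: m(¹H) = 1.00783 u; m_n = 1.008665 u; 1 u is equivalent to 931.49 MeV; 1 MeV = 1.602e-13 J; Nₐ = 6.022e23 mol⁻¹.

1.28e+14 J/mol

Total constituent mass: 70 × 1.00783 + 101 × 1.008665 = 172.423265 u
Δm = 172.423265 − 170.99348 = 1.429785 u
Converting to energy: 1.429785 u × 931.49 MeV/u = 1331.83 MeV
Per nucleus in joules: 1331.83 MeV × 1.602e-13 J/MeV = 2.1336e-10 J
Per mole: 2.1336e-10 J × 6.022e23 mol⁻¹ = 1.2849e+14 J/mol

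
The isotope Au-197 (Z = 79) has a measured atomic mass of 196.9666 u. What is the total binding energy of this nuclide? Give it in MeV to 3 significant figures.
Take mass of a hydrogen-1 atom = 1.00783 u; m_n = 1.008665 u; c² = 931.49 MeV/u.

1560 MeV

Mass of separated nucleons = 79(1.00783) + 118(1.008665) = 79.61857 + 119.022470 = 198.641040 u
The mass defect is 198.641040 − 196.9666 = 1.674440 u.
Binding energy = Δm·c² = 1.674440 × 931.49 MeV/u = 1559.72 MeV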